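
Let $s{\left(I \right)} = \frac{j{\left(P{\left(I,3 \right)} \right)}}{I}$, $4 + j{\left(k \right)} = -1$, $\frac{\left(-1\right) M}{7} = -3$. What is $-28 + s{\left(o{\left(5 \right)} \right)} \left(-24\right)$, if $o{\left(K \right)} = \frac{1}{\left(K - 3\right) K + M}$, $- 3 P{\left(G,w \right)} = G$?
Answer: $3692$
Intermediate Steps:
$M = 21$ ($M = \left(-7\right) \left(-3\right) = 21$)
$P{\left(G,w \right)} = - \frac{G}{3}$
$j{\left(k \right)} = -5$ ($j{\left(k \right)} = -4 - 1 = -5$)
$o{\left(K \right)} = \frac{1}{21 + K \left(-3 + K\right)}$ ($o{\left(K \right)} = \frac{1}{\left(K - 3\right) K + 21} = \frac{1}{\left(-3 + K\right) K + 21} = \frac{1}{K \left(-3 + K\right) + 21} = \frac{1}{21 + K \left(-3 + K\right)}$)
$s{\left(I \right)} = - \frac{5}{I}$
$-28 + s{\left(o{\left(5 \right)} \right)} \left(-24\right) = -28 + - \frac{5}{\frac{1}{21 + 5^{2} - 15}} \left(-24\right) = -28 + - \frac{5}{\frac{1}{21 + 25 - 15}} \left(-24\right) = -28 + - \frac{5}{\frac{1}{31}} \left(-24\right) = -28 + - 5 \frac{1}{\frac{1}{31}} \left(-24\right) = -28 + \left(-5\right) 31 \left(-24\right) = -28 - -3720 = -28 + 3720 = 3692$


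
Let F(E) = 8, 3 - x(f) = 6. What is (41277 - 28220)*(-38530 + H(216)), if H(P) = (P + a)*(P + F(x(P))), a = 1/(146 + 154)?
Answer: 9650507042/75 ≈ 1.2867e+8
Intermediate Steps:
x(f) = -3 (x(f) = 3 - 1*6 = 3 - 6 = -3)
a = 1/300 ≈ 0.0033333
H(P) = (8 + P)*(1/300 + P) (H(P) = (P + 1/300)*(P + 8) = (1/300 + P)*(8 + P) = (8 + P)*(1/300 + P))
(41277 - 28220)*(-38530 + H(216)) = (41277 - 28220)*(-38530 + (2/75 + 216² + (2401/300)*216)) = 13057*(-38530 + (2/75 + 46656 + 43218/25)) = 13057*(-38530 + 3628856/75) = 13057*(739106/75) = 9650507042/75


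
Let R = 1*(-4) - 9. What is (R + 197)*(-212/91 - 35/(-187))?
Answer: -6708456/17017 ≈ -394.22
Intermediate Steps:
R = -13 (R = -4 - 9 = -13)
(R + 197)*(-212/91 - 35/(-187)) = (-13 + 197)*(-212/91 - 35/(-187)) = 184*(-212*1/91 - 35*(-1/187)) = 184*(-212/91 + 35/187) = 184*(-36459/17017) = -6708456/17017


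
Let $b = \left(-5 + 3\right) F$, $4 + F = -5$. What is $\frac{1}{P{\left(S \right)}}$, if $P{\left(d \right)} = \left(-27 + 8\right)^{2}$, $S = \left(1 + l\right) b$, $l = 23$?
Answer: $\frac{1}{361} \approx 0.0027701$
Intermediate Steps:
$F = -9$ ($F = -4 - 5 = -9$)
$b = 18$ ($b = \left(-5 + 3\right) \left(-9\right) = \left(-2\right) \left(-9\right) = 18$)
$S = 432$ ($S = \left(1 + 23\right) 18 = 24 \cdot 18 = 432$)
$P{\left(d \right)} = 361$ ($P{\left(d \right)} = \left(-19\right)^{2} = 361$)
$\frac{1}{P{\left(S \right)}} = \frac{1}{361}$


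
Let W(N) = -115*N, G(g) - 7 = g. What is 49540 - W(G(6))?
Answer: 51035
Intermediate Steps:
G(g) = 7 + g
49540 - W(G(6)) = 49540 - (-115)*(7 + 6) = 49540 - (-115)*13 = 49540 - 1*(-1495) = 49540 + 1495 = 51035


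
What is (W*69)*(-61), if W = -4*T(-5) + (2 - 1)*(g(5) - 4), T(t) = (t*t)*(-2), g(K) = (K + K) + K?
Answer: -888099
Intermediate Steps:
g(K) = 3*K (g(K) = 2*K + K = 3*K)
T(t) = -2*t² (T(t) = t²*(-2) = -2*t²)
W = 211 (W = -(-8)*(-5)² + (2 - 1)*(3*5 - 4) = -(-8)*25 + 1*(15 - 4) = -4*(-50) + 1*11 = 200 + 11 = 211)
(W*69)*(-61) = (211*69)*(-61) = 14559*(-61) = -888099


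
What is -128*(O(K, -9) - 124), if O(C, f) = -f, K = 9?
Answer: 14720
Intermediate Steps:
-128*(O(K, -9) - 124) = -128*(-1*(-9) - 124) = -128*(9 - 124) = -128*(-115) = 14720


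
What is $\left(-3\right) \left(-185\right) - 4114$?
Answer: $-3559$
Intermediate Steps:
$\left(-3\right) \left(-185\right) - 4114 = 555 - 4114 = -3559$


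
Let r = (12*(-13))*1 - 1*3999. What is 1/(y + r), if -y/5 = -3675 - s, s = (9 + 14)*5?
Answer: 1/14795 ≈ 6.7590e-5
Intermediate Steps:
r = -4155 (r = -156*1 - 3999 = -156 - 3999 = -4155)
s = 115 (s = 23*5 = 115)
y = 18950 (y = -5*(-3675 - 1*115) = -5*(-3675 - 115) = -5*(-3790) = 18950)
1/(y + r) = 1/(18950 - 4155) = 1/14795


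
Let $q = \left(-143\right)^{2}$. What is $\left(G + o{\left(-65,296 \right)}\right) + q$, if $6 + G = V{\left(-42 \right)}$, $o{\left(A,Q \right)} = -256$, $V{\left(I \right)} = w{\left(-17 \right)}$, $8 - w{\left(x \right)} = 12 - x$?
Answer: $20166$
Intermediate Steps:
$w{\left(x \right)} = -4 + x$ ($w{\left(x \right)} = 8 - \left(12 - x\right) = 8 + \left(-12 + x\right) = -4 + x$)
$V{\left(I \right)} = -21$ ($V{\left(I \right)} = -4 - 17 = -21$)
$q = 20449$
$G = -27$ ($G = -6 - 21 = -27$)
$\left(G + o{\left(-65,296 \right)}\right) + q = \left(-27 - 256\right) + 20449 = -283 + 20449 = 20166$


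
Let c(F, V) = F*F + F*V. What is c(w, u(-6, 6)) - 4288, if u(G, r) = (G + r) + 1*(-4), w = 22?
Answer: -3892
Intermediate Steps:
u(G, r) = -4 + G + r (u(G, r) = (G + r) - 4 = -4 + G + r)
c(F, V) = F² + F*V
c(w, u(-6, 6)) - 4288 = 22*(22 + (-4 - 6 + 6)) - 4288 = 22*(22 - 4) - 4288 = 22*18 - 4288 = 396 - 4288 = -3892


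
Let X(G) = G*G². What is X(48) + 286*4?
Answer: 111736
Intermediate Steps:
X(G) = G³
X(48) + 286*4 = 48³ + 286*4 = 110592 + 1144 = 111736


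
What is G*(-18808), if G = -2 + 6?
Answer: -75232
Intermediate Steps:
G = 4
G*(-18808) = 4*(-18808) = -75232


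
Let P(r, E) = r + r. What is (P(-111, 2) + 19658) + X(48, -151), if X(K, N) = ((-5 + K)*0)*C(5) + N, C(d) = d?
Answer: 19285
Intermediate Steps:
X(K, N) = N (X(K, N) = ((-5 + K)*0)*5 + N = 0*5 + N = 0 + N = N)
P(r, E) = 2*r
(P(-111, 2) + 19658) + X(48, -151) = (2*(-111) + 19658) - 151 = (-222 + 19658) - 151 = 19436 - 151 = 19285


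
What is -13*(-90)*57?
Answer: 66690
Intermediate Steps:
-13*(-90)*57 = 1170*57 = 66690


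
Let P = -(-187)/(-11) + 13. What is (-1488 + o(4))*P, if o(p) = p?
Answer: 5936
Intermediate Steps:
P = -4 (P = -(-187)*(-1)/11 + 13 = -11*17/11 + 13 = -17 + 13 = -4)
(-1488 + o(4))*P = (-1488 + 4)*(-4) = -1484*(-4) = 5936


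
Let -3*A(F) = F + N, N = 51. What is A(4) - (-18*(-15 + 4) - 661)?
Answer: 1334/3 ≈ 444.67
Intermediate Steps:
A(F) = -17 - F/3 (A(F) = -(F + 51)/3 = -(51 + F)/3 = -17 - F/3)
A(4) - (-18*(-15 + 4) - 661) = (-17 - ⅓*4) - (-18*(-15 + 4) - 661) = (-17 - 4/3) - (-18*(-11) - 661) = -55/3 - (198 - 661) = -55/3 - 1*(-463) = -55/3 + 463 = 1334/3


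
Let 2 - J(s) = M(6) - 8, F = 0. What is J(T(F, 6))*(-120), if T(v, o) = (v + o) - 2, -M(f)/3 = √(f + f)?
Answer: -1200 - 720*√3 ≈ -2447.1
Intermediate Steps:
M(f) = -3*√2*√f (M(f) = -3*√(f + f) = -3*√2*√f)
T(v, o) = -2 + o + v (T(v, o) = (o + v) - 2 = -2 + o + v)
J(s) = 10 + 6*√3 (J(s) = 2 - (-3*√2*√6 - 8) = 2 - (-6*√3 - 8) = 2 - (-8 - 6*√3) = 2 + (8 + 6*√3) = 10 + 6*√3)
J(T(F, 6))*(-120) = (10 + 6*√3)*(-120) = -1200 - 720*√3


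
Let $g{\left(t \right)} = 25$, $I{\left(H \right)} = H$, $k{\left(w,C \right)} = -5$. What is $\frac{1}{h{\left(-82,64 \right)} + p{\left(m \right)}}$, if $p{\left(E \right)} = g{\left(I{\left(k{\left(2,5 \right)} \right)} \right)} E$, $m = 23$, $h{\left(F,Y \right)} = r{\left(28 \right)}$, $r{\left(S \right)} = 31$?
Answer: $\frac{1}{606} \approx 0.0016502$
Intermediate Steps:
$h{\left(F,Y \right)} = 31$
$p{\left(E \right)} = 25 E$
$\frac{1}{h{\left(-82,64 \right)} + p{\left(m \right)}} = \frac{1}{31 + 25 \cdot 23} = \frac{1}{31 + 575} = \frac{1}{606}$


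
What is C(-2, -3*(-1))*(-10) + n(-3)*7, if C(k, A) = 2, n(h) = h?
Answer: -41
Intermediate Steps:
C(-2, -3*(-1))*(-10) + n(-3)*7 = 2*(-10) - 3*7 = -20 - 21 = -41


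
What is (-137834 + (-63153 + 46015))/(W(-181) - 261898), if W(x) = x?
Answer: 154972/262079 ≈ 0.59132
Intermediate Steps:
(-137834 + (-63153 + 46015))/(W(-181) - 261898) = (-137834 + (-63153 + 46015))/(-181 - 261898) = (-137834 - 17138)/(-262079) = -154972*(-1/262079) = 154972/262079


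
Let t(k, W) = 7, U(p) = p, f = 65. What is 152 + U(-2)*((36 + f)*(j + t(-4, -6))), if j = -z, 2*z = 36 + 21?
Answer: 4495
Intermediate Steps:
z = 57/2 (z = (36 + 21)/2 = (½)*57 = 57/2 ≈ 28.500)
j = -57/2 (j = -1*57/2 = -57/2 ≈ -28.500)
152 + U(-2)*((36 + f)*(j + t(-4, -6))) = 152 - 2*(36 + 65)*(-57/2 + 7) = 152 - 202*(-43)/2 = 152 - 2*(-4343/2) = 152 + 4343 = 4495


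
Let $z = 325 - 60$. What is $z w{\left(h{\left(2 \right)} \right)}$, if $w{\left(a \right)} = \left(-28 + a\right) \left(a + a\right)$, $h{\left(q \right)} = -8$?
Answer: $152640$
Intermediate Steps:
$w{\left(a \right)} = 2 a \left(-28 + a\right)$ ($w{\left(a \right)} = \left(-28 + a\right) 2 a = 2 a \left(-28 + a\right)$)
$z = 265$ ($z = 325 - 60 = 265$)
$z w{\left(h{\left(2 \right)} \right)} = 265 \cdot 2 \left(-8\right) \left(-28 - 8\right) = 265 \cdot 2 \left(-8\right) \left(-36\right) = 265 \cdot 576 = 152640$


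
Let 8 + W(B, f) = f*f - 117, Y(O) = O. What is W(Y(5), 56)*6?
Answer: 18066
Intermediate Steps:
W(B, f) = -125 + f**2 (W(B, f) = -8 + (f*f - 117) = -8 + (f**2 - 117) = -8 + (-117 + f**2) = -125 + f**2)
W(Y(5), 56)*6 = (-125 + 56**2)*6 = (-125 + 3136)*6 = 3011*6 = 18066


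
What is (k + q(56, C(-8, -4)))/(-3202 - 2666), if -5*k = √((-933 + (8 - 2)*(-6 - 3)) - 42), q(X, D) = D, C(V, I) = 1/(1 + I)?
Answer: 1/17604 + 7*I*√21/29340 ≈ 5.6805e-5 + 0.0010933*I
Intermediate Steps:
k = -7*I*√21/5 (k = -√((-933 + (8 - 2)*(-6 - 3)) - 42)/5 = -√((-933 + 6*(-9)) - 42)/5 = -√((-933 - 54) - 42)/5 = -√(-987 - 42)/5 = -7*I*√21/5 ≈ -6.4156*I)
(k + q(56, C(-8, -4)))/(-3202 - 2666) = (-7*I*√21/5 + 1/(1 - 4))/(-3202 - 2666) = (-7*I*√21/5 + 1/(-3))/(-5868) = (-7*I*√21/5 - ⅓)*(-1/5868) = (-⅓ - 7*I*√21/5)*(-1/5868) = 1/17604 + 7*I*√21/29340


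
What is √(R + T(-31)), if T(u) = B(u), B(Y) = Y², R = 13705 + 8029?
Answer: √22695 ≈ 150.65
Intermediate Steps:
R = 21734
T(u) = u²
√(R + T(-31)) = √(21734 + (-31)²) = √(21734 + 961) = √22695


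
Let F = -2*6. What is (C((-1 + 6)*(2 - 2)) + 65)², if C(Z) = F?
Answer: 2809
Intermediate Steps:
F = -12
C(Z) = -12
(C((-1 + 6)*(2 - 2)) + 65)² = (-12 + 65)² = 53² = 2809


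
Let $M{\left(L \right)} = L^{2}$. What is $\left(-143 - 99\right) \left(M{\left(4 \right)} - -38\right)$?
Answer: $-13068$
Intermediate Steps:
$\left(-143 - 99\right) \left(M{\left(4 \right)} - -38\right) = \left(-143 - 99\right) \left(4^{2} - -38\right) = - 242 \left(16 + 38\right) = \left(-242\right) 54 = -13068$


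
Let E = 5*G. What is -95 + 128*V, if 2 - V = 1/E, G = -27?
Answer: 21863/135 ≈ 161.95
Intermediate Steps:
E = -135 (E = 5*(-27) = -135)
V = 271/135 (V = 2 - 1/(-135) = 2 - 1*(-1/135) = 2 + 1/135 = 271/135 ≈ 2.0074)
-95 + 128*V = -95 + 128*(271/135) = -95 + 34688/135 = 21863/135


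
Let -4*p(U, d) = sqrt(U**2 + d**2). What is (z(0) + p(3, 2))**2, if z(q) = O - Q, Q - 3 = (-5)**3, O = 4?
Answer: (504 - sqrt(13))**2/16 ≈ 15650.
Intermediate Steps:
Q = -122 (Q = 3 + (-5)**3 = 3 - 125 = -122)
z(q) = 126 (z(q) = 4 - 1*(-122) = 4 + 122 = 126)
p(U, d) = -sqrt(U**2 + d**2)/4
(z(0) + p(3, 2))**2 = (126 - sqrt(3**2 + 2**2)/4)**2 = (126 - sqrt(9 + 4)/4)**2 = (126 - sqrt(13)/4)**2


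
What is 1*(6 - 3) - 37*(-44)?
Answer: 1631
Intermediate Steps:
1*(6 - 3) - 37*(-44) = 1*3 + 1628 = 3 + 1628 = 1631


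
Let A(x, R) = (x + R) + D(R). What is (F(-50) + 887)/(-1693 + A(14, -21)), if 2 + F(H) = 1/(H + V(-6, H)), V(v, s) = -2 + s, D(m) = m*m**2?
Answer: -90269/1118022 ≈ -0.080740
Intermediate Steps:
D(m) = m**3
A(x, R) = R + x + R**3 (A(x, R) = (x + R) + R**3 = (R + x) + R**3 = R + x + R**3)
F(H) = -2 + 1/(-2 + 2*H) (F(H) = -2 + 1/(H + (-2 + H)) = -2 + 1/(-2 + 2*H))
(F(-50) + 887)/(-1693 + A(14, -21)) = ((5 - 4*(-50))/(2*(-1 - 50)) + 887)/(-1693 + (-21 + 14 + (-21)**3)) = ((1/2)*(5 + 200)/(-51) + 887)/(-1693 + (-21 + 14 - 9261)) = ((1/2)*(-1/51)*205 + 887)/(-1693 - 9268) = (-205/102 + 887)/(-10961) = (90269/102)*(-1/10961) = -90269/1118022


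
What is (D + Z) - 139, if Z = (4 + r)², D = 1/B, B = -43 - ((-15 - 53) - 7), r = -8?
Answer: -3935/32 ≈ -122.97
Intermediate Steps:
B = 32 (B = -43 - (-68 - 7) = -43 - 1*(-75) = -43 + 75 = 32)
D = 1/32 ≈ 0.031250
Z = 16 (Z = (4 - 8)² = (-4)² = 16)
(D + Z) - 139 = (1/32 + 16) - 139 = 513/32 - 139 = -3935/32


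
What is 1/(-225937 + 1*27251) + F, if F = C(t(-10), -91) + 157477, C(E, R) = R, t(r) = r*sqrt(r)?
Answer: 31270394795/198686 ≈ 1.5739e+5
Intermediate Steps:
t(r) = r**(3/2)
F = 157386 (F = -91 + 157477 = 157386)
1/(-225937 + 1*27251) + F = 1/(-225937 + 1*27251) + 157386 = 1/(-225937 + 27251) + 157386 = 1/(-198686) + 157386 = -1/198686 + 157386 = 31270394795/198686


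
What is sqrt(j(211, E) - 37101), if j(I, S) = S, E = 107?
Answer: I*sqrt(36994) ≈ 192.34*I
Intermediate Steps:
sqrt(j(211, E) - 37101) = sqrt(107 - 37101) = sqrt(-36994) = I*sqrt(36994)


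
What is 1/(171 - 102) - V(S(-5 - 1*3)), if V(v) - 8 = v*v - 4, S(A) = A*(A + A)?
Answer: -1130771/69 ≈ -16388.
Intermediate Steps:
S(A) = 2*A**2 (S(A) = A*(2*A) = 2*A**2)
V(v) = 4 + v**2 (V(v) = 8 + (v*v - 4) = 8 + (v**2 - 4) = 8 + (-4 + v**2) = 4 + v**2)
1/(171 - 102) - V(S(-5 - 1*3)) = 1/(171 - 102) - (4 + (2*(-5 - 1*3)**2)**2) = 1/69 - (4 + (2*(-5 - 3)**2)**2) = 1/69 - (4 + (2*(-8)**2)**2) = 1/69 - (4 + (2*64)**2) = 1/69 - (4 + 128**2) = 1/69 - (4 + 16384) = 1/69 - 1*16388 = 1/69 - 16388 = -1130771/69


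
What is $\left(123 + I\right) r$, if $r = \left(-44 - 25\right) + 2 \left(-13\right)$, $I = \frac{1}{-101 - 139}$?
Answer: $- \frac{560861}{48} \approx -11685.0$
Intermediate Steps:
$I = - \frac{1}{240}$ ($I = \frac{1}{-240} = - \frac{1}{240} \approx -0.0041667$)
$r = -95$ ($r = -69 - 26 = -95$)
$\left(123 + I\right) r = \left(123 - \frac{1}{240}\right) \left(-95\right) = \frac{29519}{240} \left(-95\right) = - \frac{560861}{48}$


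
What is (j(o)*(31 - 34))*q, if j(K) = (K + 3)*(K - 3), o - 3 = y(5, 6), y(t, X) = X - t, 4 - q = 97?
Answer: 1953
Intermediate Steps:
q = -93 (q = 4 - 1*97 = 4 - 97 = -93)
o = 4 (o = 3 + (6 - 1*5) = 3 + (6 - 5) = 3 + 1 = 4)
j(K) = (-3 + K)*(3 + K) (j(K) = (3 + K)*(-3 + K) = (-3 + K)*(3 + K))
(j(o)*(31 - 34))*q = ((-9 + 4**2)*(31 - 34))*(-93) = ((-9 + 16)*(-3))*(-93) = (7*(-3))*(-93) = -21*(-93) = 1953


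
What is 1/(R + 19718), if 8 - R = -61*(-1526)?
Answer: -1/73360 ≈ -1.3631e-5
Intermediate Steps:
R = -93078 (R = 8 - (-61)*(-1526) = 8 - 1*93086 = 8 - 93086 = -93078)
1/(R + 19718) = 1/(-93078 + 19718) = 1/(-73360) = -1/73360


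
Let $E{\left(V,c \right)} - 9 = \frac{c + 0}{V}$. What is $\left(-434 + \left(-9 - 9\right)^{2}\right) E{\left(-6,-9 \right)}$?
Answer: $-1155$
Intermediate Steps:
$E{\left(V,c \right)} = 9 + \frac{c}{V}$ ($E{\left(V,c \right)} = 9 + \frac{c + 0}{V} = 9 + \frac{c}{V}$)
$\left(-434 + \left(-9 - 9\right)^{2}\right) E{\left(-6,-9 \right)} = \left(-434 + \left(-9 - 9\right)^{2}\right) \left(9 - \frac{9}{-6}\right) = \left(-434 + \left(-18\right)^{2}\right) \left(9 - - \frac{3}{2}\right) = \left(-434 + 324\right) \left(9 + \frac{3}{2}\right) = \left(-110\right) \frac{21}{2} = -1155$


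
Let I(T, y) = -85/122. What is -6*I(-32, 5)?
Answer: 255/61 ≈ 4.1803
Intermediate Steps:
I(T, y) = -85/122 (I(T, y) = -85*1/122 = -85/122)
-6*I(-32, 5) = -6*(-85/122) = 255/61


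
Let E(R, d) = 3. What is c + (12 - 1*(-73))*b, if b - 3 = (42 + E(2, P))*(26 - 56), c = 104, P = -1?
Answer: -114391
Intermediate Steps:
b = -1347 (b = 3 + (42 + 3)*(26 - 56) = 3 + 45*(-30) = 3 - 1350 = -1347)
c + (12 - 1*(-73))*b = 104 + (12 - 1*(-73))*(-1347) = 104 + (12 + 73)*(-1347) = 104 + 85*(-1347) = 104 - 114495 = -114391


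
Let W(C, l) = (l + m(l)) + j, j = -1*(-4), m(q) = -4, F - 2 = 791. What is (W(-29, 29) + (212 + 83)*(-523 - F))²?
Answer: 150692252481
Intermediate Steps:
F = 793 (F = 2 + 791 = 793)
j = 4
W(C, l) = l (W(C, l) = (l - 4) + 4 = (-4 + l) + 4 = l)
(W(-29, 29) + (212 + 83)*(-523 - F))² = (29 + (212 + 83)*(-523 - 1*793))² = (29 + 295*(-523 - 793))² = (29 + 295*(-1316))² = (29 - 388220)² = (-388191)² = 150692252481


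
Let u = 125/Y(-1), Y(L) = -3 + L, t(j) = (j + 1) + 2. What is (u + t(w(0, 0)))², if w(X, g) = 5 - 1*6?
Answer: 13689/16 ≈ 855.56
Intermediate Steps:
w(X, g) = -1 (w(X, g) = 5 - 6 = -1)
t(j) = 3 + j (t(j) = (1 + j) + 2 = 3 + j)
u = -125/4 (u = 125/(-3 - 1) = 125/(-4) = 125*(-¼) = -125/4 ≈ -31.250)
(u + t(w(0, 0)))² = (-125/4 + (3 - 1))² = (-125/4 + 2)² = (-117/4)² = 13689/16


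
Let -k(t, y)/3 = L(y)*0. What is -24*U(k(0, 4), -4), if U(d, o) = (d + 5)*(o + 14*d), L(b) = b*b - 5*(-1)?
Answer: 480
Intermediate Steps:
L(b) = 5 + b² (L(b) = b² + 5 = 5 + b²)
k(t, y) = 0 (k(t, y) = -3*(5 + y²)*0 = -3*0 = 0)
U(d, o) = (5 + d)*(o + 14*d)
-24*U(k(0, 4), -4) = -24*(5*(-4) + 14*0² + 70*0 + 0*(-4)) = -24*(-20 + 14*0 + 0 + 0) = -24*(-20 + 0 + 0 + 0) = -24*(-20) = 480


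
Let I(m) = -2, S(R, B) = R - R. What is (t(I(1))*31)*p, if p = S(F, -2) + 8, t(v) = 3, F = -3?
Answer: 744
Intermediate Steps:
S(R, B) = 0
p = 8 (p = 0 + 8 = 8)
(t(I(1))*31)*p = (3*31)*8 = 93*8 = 744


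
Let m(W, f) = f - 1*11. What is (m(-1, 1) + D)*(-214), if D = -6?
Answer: 3424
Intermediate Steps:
m(W, f) = -11 + f (m(W, f) = f - 11 = -11 + f)
(m(-1, 1) + D)*(-214) = ((-11 + 1) - 6)*(-214) = (-10 - 6)*(-214) = -16*(-214) = 3424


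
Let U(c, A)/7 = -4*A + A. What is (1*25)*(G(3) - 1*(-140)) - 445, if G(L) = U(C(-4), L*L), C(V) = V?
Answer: -1670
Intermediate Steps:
U(c, A) = -21*A (U(c, A) = 7*(-4*A + A) = 7*(-3*A) = -21*A)
G(L) = -21*L² (G(L) = -21*L*L = -21*L²)
(1*25)*(G(3) - 1*(-140)) - 445 = (1*25)*(-21*3² - 1*(-140)) - 445 = 25*(-21*9 + 140) - 445 = 25*(-189 + 140) - 445 = 25*(-49) - 445 = -1225 - 445 = -1670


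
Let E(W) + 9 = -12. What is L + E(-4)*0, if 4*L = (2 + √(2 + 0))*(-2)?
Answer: -1 - √2/2 ≈ -1.7071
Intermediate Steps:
E(W) = -21 (E(W) = -9 - 12 = -21)
L = -1 - √2/2 (L = ((2 + √(2 + 0))*(-2))/4 = ((2 + √2)*(-2))/4 = (-4 - 2*√2)/4 = -1 - √2/2 ≈ -1.7071)
L + E(-4)*0 = (-1 - √2/2) - 21*0 = (-1 - √2/2) + 0 = -1 - √2/2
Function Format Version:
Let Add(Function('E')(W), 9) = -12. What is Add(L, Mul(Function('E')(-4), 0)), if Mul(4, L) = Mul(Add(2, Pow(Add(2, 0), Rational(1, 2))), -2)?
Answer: Add(-1, Mul(Rational(-1, 2), Pow(2, Rational(1, 2)))) ≈ -1.7071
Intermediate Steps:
Function('E')(W) = -21 (Function('E')(W) = Add(-9, -12) = -21)
L = Add(-1, Mul(Rational(-1, 2), Pow(2, Rational(1, 2)))) (L = Mul(Rational(1, 4), Mul(Add(2, Pow(Add(2, 0), Rational(1, 2))), -2)) = Mul(Rational(1, 4), Mul(Add(2, Pow(2, Rational(1, 2))), -2)) = Mul(Rational(1, 4), Add(-4, Mul(-2, Pow(2, Rational(1, 2))))) = Add(-1, Mul(Rational(-1, 2), Pow(2, Rational(1, 2)))) ≈ -1.7071)
Add(L, Mul(Function('E')(-4), 0)) = Add(Add(-1, Mul(Rational(-1, 2), Pow(2, Rational(1, 2)))), Mul(-21, 0)) = Add(Add(-1, Mul(Rational(-1, 2), Pow(2, Rational(1, 2)))), 0) = Add(-1, Mul(Rational(-1, 2), Pow(2, Rational(1, 2))))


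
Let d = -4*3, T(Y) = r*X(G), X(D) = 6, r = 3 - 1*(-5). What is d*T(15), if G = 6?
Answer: -576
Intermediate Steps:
r = 8 (r = 3 + 5 = 8)
T(Y) = 48 (T(Y) = 8*6 = 48)
d = -12
d*T(15) = -12*48 = -576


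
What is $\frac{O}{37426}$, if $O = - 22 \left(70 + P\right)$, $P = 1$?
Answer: $- \frac{781}{18713} \approx -0.041736$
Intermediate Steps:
$O = -1562$ ($O = - 22 \left(70 + 1\right) = \left(-22\right) 71 = -1562$)
$\frac{O}{37426} = - \frac{1562}{37426} = \left(-1562\right) \frac{1}{37426} = - \frac{781}{18713}$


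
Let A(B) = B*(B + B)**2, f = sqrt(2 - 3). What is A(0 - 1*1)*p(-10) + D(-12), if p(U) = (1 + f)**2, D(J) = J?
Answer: -12 - 8*I ≈ -12.0 - 8.0*I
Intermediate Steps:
f = I (f = sqrt(-1) = I ≈ 1.0*I)
p(U) = (1 + I)**2
A(B) = 4*B**3 (A(B) = B*(2*B)**2 = B*(4*B**2) = 4*B**3)
A(0 - 1*1)*p(-10) + D(-12) = (4*(0 - 1*1)**3)*(2*I) - 12 = (4*(0 - 1)**3)*(2*I) - 12 = (4*(-1)**3)*(2*I) - 12 = (4*(-1))*(2*I) - 12 = -8*I - 12 = -12 - 8*I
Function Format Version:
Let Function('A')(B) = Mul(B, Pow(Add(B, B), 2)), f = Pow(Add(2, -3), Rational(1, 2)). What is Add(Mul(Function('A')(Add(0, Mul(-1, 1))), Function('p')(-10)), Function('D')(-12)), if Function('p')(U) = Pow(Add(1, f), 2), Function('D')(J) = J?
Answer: Add(-12, Mul(-8, I)) ≈ Add(-12.000, Mul(-8.0000, I))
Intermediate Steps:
f = I (f = Pow(-1, Rational(1, 2)) = I ≈ Mul(1.0000, I))
Function('p')(U) = Pow(Add(1, I), 2)
Function('A')(B) = Mul(4, Pow(B, 3)) (Function('A')(B) = Mul(B, Pow(Mul(2, B), 2)) = Mul(B, Mul(4, Pow(B, 2))) = Mul(4, Pow(B, 3)))
Add(Mul(Function('A')(Add(0, Mul(-1, 1))), Function('p')(-10)), Function('D')(-12)) = Add(Mul(Mul(4, Pow(Add(0, Mul(-1, 1)), 3)), Mul(2, I)), -12) = Add(Mul(Mul(4, Pow(Add(0, -1), 3)), Mul(2, I)), -12) = Add(Mul(Mul(4, Pow(-1, 3)), Mul(2, I)), -12) = Add(Mul(Mul(4, -1), Mul(2, I)), -12) = Add(Mul(-4, Mul(2, I)), -12) = Add(Mul(-8, I), -12) = Add(-12, Mul(-8, I))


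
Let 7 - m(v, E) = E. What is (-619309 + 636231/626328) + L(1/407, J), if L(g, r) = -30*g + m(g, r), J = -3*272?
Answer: -52553808434293/84971832 ≈ -6.1849e+5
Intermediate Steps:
m(v, E) = 7 - E
J = -816
L(g, r) = 7 - r - 30*g (L(g, r) = -30*g + (7 - r) = 7 - r - 30*g)
(-619309 + 636231/626328) + L(1/407, J) = (-619309 + 636231/626328) + (7 - 1*(-816) - 30/407) = (-619309 + 636231*(1/626328)) + (7 + 816 - 30*1/407) = (-619309 + 212077/208776) + (7 + 816 - 30/407) = -129296643707/208776 + 334931/407 = -52553808434293/84971832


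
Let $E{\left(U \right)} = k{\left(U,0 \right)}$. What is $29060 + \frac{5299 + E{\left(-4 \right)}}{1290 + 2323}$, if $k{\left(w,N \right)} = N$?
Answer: $\frac{104999079}{3613} \approx 29061.0$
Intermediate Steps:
$E{\left(U \right)} = 0$
$29060 + \frac{5299 + E{\left(-4 \right)}}{1290 + 2323} = 29060 + \frac{5299 + 0}{1290 + 2323} = 29060 + \frac{5299}{3613} = \frac{104999079}{3613}$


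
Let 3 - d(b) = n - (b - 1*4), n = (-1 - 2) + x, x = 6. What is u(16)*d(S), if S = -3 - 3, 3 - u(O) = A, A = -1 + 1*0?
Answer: -40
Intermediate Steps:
A = -1 (A = -1 + 0 = -1)
u(O) = 4 (u(O) = 3 - 1*(-1) = 3 + 1 = 4)
n = 3 (n = (-1 - 2) + 6 = -3 + 6 = 3)
S = -6
d(b) = -4 + b (d(b) = 3 - (3 - (b - 1*4)) = 3 - (3 - (b - 4)) = 3 - (3 - (-4 + b)) = 3 - (3 + (4 - b)) = 3 - (7 - b) = 3 + (-7 + b) = -4 + b)
u(16)*d(S) = 4*(-4 - 6) = 4*(-10) = -40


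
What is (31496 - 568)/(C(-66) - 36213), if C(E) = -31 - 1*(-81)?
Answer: -30928/36163 ≈ -0.85524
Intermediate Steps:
C(E) = 50 (C(E) = -31 + 81 = 50)
(31496 - 568)/(C(-66) - 36213) = (31496 - 568)/(50 - 36213) = 30928/(-36163) = 30928*(-1/36163) = -30928/36163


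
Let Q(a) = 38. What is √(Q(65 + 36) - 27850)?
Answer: 2*I*√6953 ≈ 166.77*I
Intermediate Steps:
√(Q(65 + 36) - 27850) = √(38 - 27850) = √(-27812) = 2*I*√6953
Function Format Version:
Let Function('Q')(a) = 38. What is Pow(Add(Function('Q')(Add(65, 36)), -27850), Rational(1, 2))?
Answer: Mul(2, I, Pow(6953, Rational(1, 2))) ≈ Mul(166.77, I)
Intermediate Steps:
Pow(Add(Function('Q')(Add(65, 36)), -27850), Rational(1, 2)) = Pow(Add(38, -27850), Rational(1, 2)) = Pow(-27812, Rational(1, 2)) = Mul(2, I, Pow(6953, Rational(1, 2)))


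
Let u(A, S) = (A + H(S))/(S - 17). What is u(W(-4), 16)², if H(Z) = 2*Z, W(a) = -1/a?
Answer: 16641/16 ≈ 1040.1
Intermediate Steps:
u(A, S) = (A + 2*S)/(-17 + S) (u(A, S) = (A + 2*S)/(S - 17) = (A + 2*S)/(-17 + S))
u(W(-4), 16)² = ((-1/(-4) + 2*16)/(-17 + 16))² = ((-1*(-¼) + 32)/(-1))² = (-(¼ + 32))² = (-1*129/4)² = (-129/4)² = 16641/16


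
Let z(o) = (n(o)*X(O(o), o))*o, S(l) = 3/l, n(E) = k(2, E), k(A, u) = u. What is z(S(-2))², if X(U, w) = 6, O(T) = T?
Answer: 729/4 ≈ 182.25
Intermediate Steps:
n(E) = E
z(o) = 6*o² (z(o) = (o*6)*o = (6*o)*o = 6*o²)
z(S(-2))² = (6*(3/(-2))²)² = (6*(3*(-½))²)² = (6*(-3/2)²)² = (6*(9/4))² = (27/2)² = 729/4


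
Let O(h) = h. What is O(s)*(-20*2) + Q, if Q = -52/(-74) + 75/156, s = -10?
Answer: 771877/1924 ≈ 401.18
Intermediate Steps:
Q = 2277/1924 (Q = -52*(-1/74) + 75*(1/156) = 26/37 + 25/52 = 2277/1924 ≈ 1.1835)
O(s)*(-20*2) + Q = -(-200)*2 + 2277/1924 = -10*(-40) + 2277/1924 = 400 + 2277/1924 = 771877/1924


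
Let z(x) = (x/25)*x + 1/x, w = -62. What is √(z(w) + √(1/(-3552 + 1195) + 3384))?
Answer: √(82080570108914 + 226507700*√18799637059)/730670 ≈ 14.557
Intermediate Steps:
z(x) = 1/x + x²/25 (z(x) = (x*(1/25))*x + 1/x = (x/25)*x + 1/x = x²/25 + 1/x = 1/x + x²/25)
√(z(w) + √(1/(-3552 + 1195) + 3384)) = √((1/25)*(25 + (-62)³)/(-62) + √(1/(-3552 + 1195) + 3384)) = √((1/25)*(-1/62)*(25 - 238328) + √(1/(-2357) + 3384)) = √((1/25)*(-1/62)*(-238303) + √(-1/2357 + 3384)) = √(238303/1550 + √(7976087/2357)) = √(238303/1550 + √18799637059/2357)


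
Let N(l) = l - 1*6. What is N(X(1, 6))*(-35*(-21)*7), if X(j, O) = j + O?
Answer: 5145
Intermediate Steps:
X(j, O) = O + j
N(l) = -6 + l (N(l) = l - 6 = -6 + l)
N(X(1, 6))*(-35*(-21)*7) = (-6 + (6 + 1))*(-35*(-21)*7) = (-6 + 7)*(735*7) = 1*5145 = 5145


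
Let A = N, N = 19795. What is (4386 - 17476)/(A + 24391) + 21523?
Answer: 475501094/22093 ≈ 21523.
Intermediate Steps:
A = 19795
(4386 - 17476)/(A + 24391) + 21523 = (4386 - 17476)/(19795 + 24391) + 21523 = -13090/44186 + 21523 = -13090*1/44186 + 21523 = -6545/22093 + 21523 = 475501094/22093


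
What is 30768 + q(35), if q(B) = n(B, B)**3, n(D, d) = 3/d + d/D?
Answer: 1319232872/42875 ≈ 30769.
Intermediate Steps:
q(B) = (1 + 3/B)**3 (q(B) = (3/B + B/B)**3 = (3/B + 1)**3 = (1 + 3/B)**3)
30768 + q(35) = 30768 + (3 + 35)**3/35**3 = 30768 + (1/42875)*38**3 = 30768 + (1/42875)*54872 = 30768 + 54872/42875 = 1319232872/42875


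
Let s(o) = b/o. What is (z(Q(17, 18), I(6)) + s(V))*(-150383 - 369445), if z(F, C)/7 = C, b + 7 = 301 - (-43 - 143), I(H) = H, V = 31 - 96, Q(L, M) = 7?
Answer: -233922600/13 ≈ -1.7994e+7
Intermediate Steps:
V = -65
b = 480 (b = -7 + (301 - (-43 - 143)) = -7 + (301 - 1*(-186)) = -7 + (301 + 186) = -7 + 487 = 480)
z(F, C) = 7*C
s(o) = 480/o
(z(Q(17, 18), I(6)) + s(V))*(-150383 - 369445) = (7*6 + 480/(-65))*(-150383 - 369445) = (42 + 480*(-1/65))*(-519828) = (42 - 96/13)*(-519828) = (450/13)*(-519828) = -233922600/13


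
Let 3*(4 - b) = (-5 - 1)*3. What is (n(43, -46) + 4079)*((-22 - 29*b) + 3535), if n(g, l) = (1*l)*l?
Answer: 19966485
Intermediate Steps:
b = 10 (b = 4 - (-5 - 1)*3/3 = 4 - (-2)*3 = 4 - ⅓*(-18) = 4 + 6 = 10)
n(g, l) = l² (n(g, l) = l*l = l²)
(n(43, -46) + 4079)*((-22 - 29*b) + 3535) = ((-46)² + 4079)*((-22 - 29*10) + 3535) = (2116 + 4079)*((-22 - 290) + 3535) = 6195*(-312 + 3535) = 6195*3223 = 19966485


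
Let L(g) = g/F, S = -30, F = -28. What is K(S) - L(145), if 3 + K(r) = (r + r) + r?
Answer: -2459/28 ≈ -87.821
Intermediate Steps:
K(r) = -3 + 3*r (K(r) = -3 + ((r + r) + r) = -3 + (2*r + r) = -3 + 3*r)
L(g) = -g/28 (L(g) = g/(-28) = g*(-1/28) = -g/28)
K(S) - L(145) = (-3 + 3*(-30)) - (-1)*145/28 = (-3 - 90) - 1*(-145/28) = -93 + 145/28 = -2459/28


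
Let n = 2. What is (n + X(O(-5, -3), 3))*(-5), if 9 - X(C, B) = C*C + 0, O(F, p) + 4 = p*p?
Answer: 70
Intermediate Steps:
O(F, p) = -4 + p**2 (O(F, p) = -4 + p*p = -4 + p**2)
X(C, B) = 9 - C**2 (X(C, B) = 9 - (C*C + 0) = 9 - (C**2 + 0) = 9 - C**2)
(n + X(O(-5, -3), 3))*(-5) = (2 + (9 - (-4 + (-3)**2)**2))*(-5) = (2 + (9 - (-4 + 9)**2))*(-5) = (2 + (9 - 1*5**2))*(-5) = (2 + (9 - 1*25))*(-5) = (2 + (9 - 25))*(-5) = (2 - 16)*(-5) = -14*(-5) = 70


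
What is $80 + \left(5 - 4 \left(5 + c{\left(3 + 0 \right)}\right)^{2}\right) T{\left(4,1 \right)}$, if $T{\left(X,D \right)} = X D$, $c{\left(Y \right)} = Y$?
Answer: $-924$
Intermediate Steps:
$T{\left(X,D \right)} = D X$
$80 + \left(5 - 4 \left(5 + c{\left(3 + 0 \right)}\right)^{2}\right) T{\left(4,1 \right)} = 80 + \left(5 - 4 \left(5 + \left(3 + 0\right)\right)^{2}\right) 1 \cdot 4 = 80 + \left(5 - 4 \left(5 + 3\right)^{2}\right) 4 = 80 + \left(5 - 4 \cdot 8^{2}\right) 4 = 80 + \left(5 - 256\right) 4 = 80 - 1004 = -924$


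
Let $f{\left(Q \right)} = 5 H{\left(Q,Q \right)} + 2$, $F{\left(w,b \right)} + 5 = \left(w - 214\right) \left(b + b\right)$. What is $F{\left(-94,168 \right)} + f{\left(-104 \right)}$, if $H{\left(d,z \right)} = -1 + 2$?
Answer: $-103486$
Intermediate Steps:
$H{\left(d,z \right)} = 1$
$F{\left(w,b \right)} = -5 + 2 b \left(-214 + w\right)$ ($F{\left(w,b \right)} = -5 + \left(w - 214\right) \left(b + b\right) = -5 + \left(-214 + w\right) 2 b = -5 + 2 b \left(-214 + w\right)$)
$f{\left(Q \right)} = 7$ ($f{\left(Q \right)} = 5 \cdot 1 + 2 = 5 + 2 = 7$)
$F{\left(-94,168 \right)} + f{\left(-104 \right)} = \left(-5 - 71904 + 2 \cdot 168 \left(-94\right)\right) + 7 = \left(-5 - 71904 - 31584\right) + 7 = -103493 + 7 = -103486$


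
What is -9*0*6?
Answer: 0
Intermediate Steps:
-9*0*6 = 0*6 = 0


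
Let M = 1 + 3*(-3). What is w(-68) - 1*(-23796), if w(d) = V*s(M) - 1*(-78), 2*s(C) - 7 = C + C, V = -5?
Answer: 47793/2 ≈ 23897.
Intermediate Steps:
M = -8 (M = 1 - 9 = -8)
s(C) = 7/2 + C (s(C) = 7/2 + (C + C)/2 = 7/2 + (2*C)/2 = 7/2 + C)
w(d) = 201/2 (w(d) = -5*(7/2 - 8) - 1*(-78) = -5*(-9/2) + 78 = 45/2 + 78 = 201/2)
w(-68) - 1*(-23796) = 201/2 - 1*(-23796) = 201/2 + 23796 = 47793/2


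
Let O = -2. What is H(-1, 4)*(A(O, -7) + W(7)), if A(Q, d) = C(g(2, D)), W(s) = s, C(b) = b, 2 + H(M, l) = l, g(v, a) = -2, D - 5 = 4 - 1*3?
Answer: 10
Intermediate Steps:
D = 6 (D = 5 + (4 - 1*3) = 5 + (4 - 3) = 5 + 1 = 6)
H(M, l) = -2 + l
A(Q, d) = -2
H(-1, 4)*(A(O, -7) + W(7)) = (-2 + 4)*(-2 + 7) = 2*5 = 10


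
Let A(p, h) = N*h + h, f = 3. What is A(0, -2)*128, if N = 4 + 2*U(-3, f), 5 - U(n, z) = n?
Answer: -5376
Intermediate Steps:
U(n, z) = 5 - n
N = 20 (N = 4 + 2*(5 - 1*(-3)) = 4 + 2*(5 + 3) = 4 + 2*8 = 4 + 16 = 20)
A(p, h) = 21*h (A(p, h) = 20*h + h = 21*h)
A(0, -2)*128 = (21*(-2))*128 = -42*128 = -5376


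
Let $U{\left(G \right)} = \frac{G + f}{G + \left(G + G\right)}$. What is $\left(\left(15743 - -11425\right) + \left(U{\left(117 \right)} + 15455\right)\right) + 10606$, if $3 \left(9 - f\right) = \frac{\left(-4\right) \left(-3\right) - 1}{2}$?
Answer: $\frac{112101019}{2106} \approx 53229.0$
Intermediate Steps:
$f = \frac{43}{6}$ ($f = 9 - \frac{\left(\left(-4\right) \left(-3\right) - 1\right) \frac{1}{2}}{3} = 9 - \frac{\left(12 - 1\right) \frac{1}{2}}{3} = 9 - \frac{11 \cdot \frac{1}{2}}{3} = 9 - \frac{11}{6} = \frac{43}{6} \approx 7.1667$)
$U{\left(G \right)} = \frac{\frac{43}{6} + G}{3 G}$ ($U{\left(G \right)} = \frac{G + \frac{43}{6}}{G + \left(G + G\right)} = \frac{\frac{43}{6} + G}{G + 2 G} = \frac{\frac{43}{6} + G}{3 G}$)
$\left(\left(15743 - -11425\right) + \left(U{\left(117 \right)} + 15455\right)\right) + 10606 = \left(\left(15743 - -11425\right) + \left(\frac{43 + 6 \cdot 117}{18 \cdot 117} + 15455\right)\right) + 10606 = \left(\left(15743 + 11425\right) + \left(\frac{1}{18} \cdot \frac{1}{117} \left(43 + 702\right) + 15455\right)\right) + 10606 = \left(27168 + \left(\frac{1}{18} \cdot \frac{1}{117} \cdot 745 + 15455\right)\right) + 10606 = \left(27168 + \left(\frac{745}{2106} + 15455\right)\right) + 10606 = \left(27168 + \frac{32548975}{2106}\right) + 10606 = \frac{89764783}{2106} + 10606 = \frac{112101019}{2106}$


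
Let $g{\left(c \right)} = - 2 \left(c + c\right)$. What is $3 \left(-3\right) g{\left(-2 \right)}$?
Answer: $-72$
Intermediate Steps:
$g{\left(c \right)} = - 4 c$ ($g{\left(c \right)} = - 2 \cdot 2 c = - 4 c$)
$3 \left(-3\right) g{\left(-2 \right)} = 3 \left(-3\right) \left(\left(-4\right) \left(-2\right)\right) = \left(-9\right) 8 = -72$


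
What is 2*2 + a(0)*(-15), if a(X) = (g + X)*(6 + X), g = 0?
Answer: 4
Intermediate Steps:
a(X) = X*(6 + X) (a(X) = (0 + X)*(6 + X) = X*(6 + X))
2*2 + a(0)*(-15) = 2*2 + (0*(6 + 0))*(-15) = 4 + (0*6)*(-15) = 4 + 0*(-15) = 4 + 0 = 4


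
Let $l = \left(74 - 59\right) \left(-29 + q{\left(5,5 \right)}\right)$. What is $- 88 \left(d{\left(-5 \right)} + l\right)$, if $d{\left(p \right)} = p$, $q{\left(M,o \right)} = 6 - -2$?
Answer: $28160$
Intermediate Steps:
$q{\left(M,o \right)} = 8$ ($q{\left(M,o \right)} = 6 + 2 = 8$)
$l = -315$ ($l = \left(74 - 59\right) \left(-29 + 8\right) = 15 \left(-21\right) = -315$)
$- 88 \left(d{\left(-5 \right)} + l\right) = - 88 \left(-5 - 315\right) = \left(-88\right) \left(-320\right) = 28160$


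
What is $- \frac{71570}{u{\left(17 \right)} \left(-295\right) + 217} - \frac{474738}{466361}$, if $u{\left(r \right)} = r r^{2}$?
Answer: $- \frac{327286962157}{337906059799} \approx -0.96857$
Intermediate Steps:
$u{\left(r \right)} = r^{3}$
$- \frac{71570}{u{\left(17 \right)} \left(-295\right) + 217} - \frac{474738}{466361} = - \frac{71570}{17^{3} \left(-295\right) + 217} - \frac{474738}{466361} = - \frac{71570}{4913 \left(-295\right) + 217} - \frac{474738}{466361} = - \frac{71570}{-1449335 + 217} - \frac{474738}{466361} = - \frac{71570}{-1449118} - \frac{474738}{466361} = \left(-71570\right) \left(- \frac{1}{1449118}\right) - \frac{474738}{466361} = \frac{35785}{724559} - \frac{474738}{466361} = - \frac{327286962157}{337906059799}$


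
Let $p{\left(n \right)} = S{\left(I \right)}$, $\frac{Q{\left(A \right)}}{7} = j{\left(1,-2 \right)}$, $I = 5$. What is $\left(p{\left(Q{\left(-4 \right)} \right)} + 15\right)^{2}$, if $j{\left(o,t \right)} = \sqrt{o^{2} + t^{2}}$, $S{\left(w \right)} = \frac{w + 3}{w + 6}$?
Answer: $\frac{29929}{121} \approx 247.35$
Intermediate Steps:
$S{\left(w \right)} = \frac{3 + w}{6 + w}$
$Q{\left(A \right)} = 7 \sqrt{5}$ ($Q{\left(A \right)} = 7 \sqrt{1^{2} + \left(-2\right)^{2}} = 7 \sqrt{1 + 4} = 7 \sqrt{5}$)
$p{\left(n \right)} = \frac{8}{11}$ ($p{\left(n \right)} = \frac{3 + 5}{6 + 5} = \frac{1}{11} \cdot 8 = \frac{8}{11}$)
$\left(p{\left(Q{\left(-4 \right)} \right)} + 15\right)^{2} = \left(\frac{8}{11} + 15\right)^{2} = \left(\frac{173}{11}\right)^{2} = \frac{29929}{121}$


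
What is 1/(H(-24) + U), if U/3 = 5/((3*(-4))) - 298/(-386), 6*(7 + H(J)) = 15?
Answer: -772/2651 ≈ -0.29121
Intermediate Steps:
H(J) = -9/2 (H(J) = -7 + (⅙)*15 = -7 + 5/2 = -9/2)
U = 823/772 (U = 3*(5/((3*(-4))) - 298/(-386)) = 3*(5/(-12) - 298*(-1/386)) = 3*(5*(-1/12) + 149/193) = 3*(-5/12 + 149/193) = 3*(823/2316) = 823/772 ≈ 1.0661)
1/(H(-24) + U) = 1/(-9/2 + 823/772) = 1/(-2651/772) = -772/2651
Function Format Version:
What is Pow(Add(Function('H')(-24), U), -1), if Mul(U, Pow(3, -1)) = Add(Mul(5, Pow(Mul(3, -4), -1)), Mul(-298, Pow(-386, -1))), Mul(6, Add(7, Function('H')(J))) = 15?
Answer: Rational(-772, 2651) ≈ -0.29121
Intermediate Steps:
Function('H')(J) = Rational(-9, 2) (Function('H')(J) = Add(-7, Mul(Rational(1, 6), 15)) = Add(-7, Rational(5, 2)) = Rational(-9, 2))
U = Rational(823, 772) (U = Mul(3, Add(Mul(5, Pow(Mul(3, -4), -1)), Mul(-298, Pow(-386, -1)))) = Mul(3, Add(Mul(5, Pow(-12, -1)), Mul(-298, Rational(-1, 386)))) = Mul(3, Add(Mul(5, Rational(-1, 12)), Rational(149, 193))) = Mul(3, Add(Rational(-5, 12), Rational(149, 193))) = Mul(3, Rational(823, 2316)) = Rational(823, 772) ≈ 1.0661)
Pow(Add(Function('H')(-24), U), -1) = Pow(Add(Rational(-9, 2), Rational(823, 772)), -1) = Pow(Rational(-2651, 772), -1) = Rational(-772, 2651)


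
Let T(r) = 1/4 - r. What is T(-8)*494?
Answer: 8151/2 ≈ 4075.5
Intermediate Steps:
T(r) = ¼ - r
T(-8)*494 = (¼ - 1*(-8))*494 = (¼ + 8)*494 = (33/4)*494 = 8151/2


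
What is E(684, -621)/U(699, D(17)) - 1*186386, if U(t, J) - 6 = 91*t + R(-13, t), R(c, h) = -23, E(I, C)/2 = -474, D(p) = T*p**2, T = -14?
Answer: -2963164865/15898 ≈ -1.8639e+5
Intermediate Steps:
D(p) = -14*p**2
E(I, C) = -948 (E(I, C) = 2*(-474) = -948)
U(t, J) = -17 + 91*t (U(t, J) = 6 + (91*t - 23) = 6 + (-23 + 91*t) = -17 + 91*t)
E(684, -621)/U(699, D(17)) - 1*186386 = -948/(-17 + 91*699) - 1*186386 = -948/(-17 + 63609) - 186386 = -948/63592 - 186386 = -948*1/63592 - 186386 = -237/15898 - 186386 = -2963164865/15898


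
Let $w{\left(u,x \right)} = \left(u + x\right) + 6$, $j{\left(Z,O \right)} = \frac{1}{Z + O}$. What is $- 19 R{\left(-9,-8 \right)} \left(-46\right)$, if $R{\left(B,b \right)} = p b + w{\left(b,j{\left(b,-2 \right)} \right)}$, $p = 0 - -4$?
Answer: $- \frac{149017}{5} \approx -29803.0$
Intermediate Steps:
$j{\left(Z,O \right)} = \frac{1}{O + Z}$
$w{\left(u,x \right)} = 6 + u + x$
$p = 4$ ($p = 0 + 4 = 4$)
$R{\left(B,b \right)} = 6 + \frac{1}{-2 + b} + 5 b$ ($R{\left(B,b \right)} = 4 b + \left(6 + b + \frac{1}{-2 + b}\right) = 6 + \frac{1}{-2 + b} + 5 b$)
$- 19 R{\left(-9,-8 \right)} \left(-46\right) = - 19 \frac{1 + \left(-2 - 8\right) \left(6 + 5 \left(-8\right)\right)}{-2 - 8} \left(-46\right) = - 19 \frac{1 - 10 \left(6 - 40\right)}{-10} \left(-46\right) = - 19 \left(- \frac{1 - -340}{10}\right) \left(-46\right) = - 19 \left(- \frac{1 + 340}{10}\right) \left(-46\right) = - 19 \left(\left(- \frac{1}{10}\right) 341\right) \left(-46\right) = \left(-19\right) \left(- \frac{341}{10}\right) \left(-46\right) = \frac{6479}{10} \left(-46\right) = - \frac{149017}{5}$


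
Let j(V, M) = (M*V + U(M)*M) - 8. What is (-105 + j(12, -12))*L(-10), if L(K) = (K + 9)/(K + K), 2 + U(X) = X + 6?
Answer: -161/20 ≈ -8.0500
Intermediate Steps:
U(X) = 4 + X (U(X) = -2 + (X + 6) = -2 + (6 + X) = 4 + X)
j(V, M) = -8 + M*V + M*(4 + M) (j(V, M) = (M*V + (4 + M)*M) - 8 = (M*V + M*(4 + M)) - 8 = -8 + M*V + M*(4 + M))
L(K) = (9 + K)/(2*K) (L(K) = (9 + K)/((2*K)) = (9 + K)*(1/(2*K)) = (9 + K)/(2*K))
(-105 + j(12, -12))*L(-10) = (-105 + (-8 - 12*12 - 12*(4 - 12)))*((½)*(9 - 10)/(-10)) = (-105 + (-8 - 144 - 12*(-8)))*((½)*(-⅒)*(-1)) = (-105 + (-8 - 144 + 96))*(1/20) = (-105 - 56)*(1/20) = -161*1/20 = -161/20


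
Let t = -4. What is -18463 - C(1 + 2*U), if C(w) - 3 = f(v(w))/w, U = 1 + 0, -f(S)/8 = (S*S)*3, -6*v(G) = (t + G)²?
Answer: -166192/9 ≈ -18466.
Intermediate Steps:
v(G) = -(-4 + G)²/6
f(S) = -24*S² (f(S) = -8*S*S*3 = -8*S²*3 = -24*S²)
U = 1
C(w) = 3 - 2*(-4 + w)⁴/(3*w) (C(w) = 3 + (-24*(-4 + w)⁴/36)/w = 3 + (-2*(-4 + w)⁴/3)/w = 3 - 2*(-4 + w)⁴/(3*w))
-18463 - C(1 + 2*U) = -18463 - (3 - 2*(-4 + (1 + 2*1))⁴/(3*(1 + 2*1))) = -18463 - (3 - 2*(-4 + (1 + 2))⁴/(3*(1 + 2))) = -18463 - (3 - ⅔*(-4 + 3)⁴/3) = -18463 - (3 - ⅔*⅓*(-1)⁴) = -18463 - (3 - ⅔*⅓*1) = -18463 - (3 - 2/9) = -18463 - 1*25/9 = -18463 - 25/9 = -166192/9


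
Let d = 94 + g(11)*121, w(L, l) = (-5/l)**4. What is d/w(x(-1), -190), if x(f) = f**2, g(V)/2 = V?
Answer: 5746634816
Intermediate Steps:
g(V) = 2*V
w(L, l) = 625/l**4
d = 2756 (d = 94 + (2*11)*121 = 94 + 22*121 = 94 + 2662 = 2756)
d/w(x(-1), -190) = 2756/((625/(-190)**4)) = 2756/((625*(1/1303210000))) = 2756/(1/2085136) = 2756*2085136 = 5746634816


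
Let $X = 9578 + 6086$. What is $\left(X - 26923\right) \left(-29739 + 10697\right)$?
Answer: $214393878$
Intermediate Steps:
$X = 15664$
$\left(X - 26923\right) \left(-29739 + 10697\right) = \left(15664 - 26923\right) \left(-29739 + 10697\right) = \left(-11259\right) \left(-19042\right) = 214393878$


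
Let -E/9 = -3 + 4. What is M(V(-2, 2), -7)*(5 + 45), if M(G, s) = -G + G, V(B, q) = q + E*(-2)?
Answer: 0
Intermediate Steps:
E = -9 (E = -9*(-3 + 4) = -9*1 = -9)
V(B, q) = 18 + q (V(B, q) = q - 9*(-2) = q + 18 = 18 + q)
M(G, s) = 0
M(V(-2, 2), -7)*(5 + 45) = 0*(5 + 45) = 0*50 = 0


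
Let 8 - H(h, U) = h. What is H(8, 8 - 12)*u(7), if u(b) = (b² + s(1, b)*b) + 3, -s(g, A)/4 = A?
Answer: 0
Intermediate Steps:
s(g, A) = -4*A
H(h, U) = 8 - h
u(b) = 3 - 3*b² (u(b) = (b² + (-4*b)*b) + 3 = (b² - 4*b²) + 3 = -3*b² + 3 = 3 - 3*b²)
H(8, 8 - 12)*u(7) = (8 - 1*8)*(3 - 3*7²) = (8 - 8)*(3 - 3*49) = 0*(3 - 147) = 0*(-144) = 0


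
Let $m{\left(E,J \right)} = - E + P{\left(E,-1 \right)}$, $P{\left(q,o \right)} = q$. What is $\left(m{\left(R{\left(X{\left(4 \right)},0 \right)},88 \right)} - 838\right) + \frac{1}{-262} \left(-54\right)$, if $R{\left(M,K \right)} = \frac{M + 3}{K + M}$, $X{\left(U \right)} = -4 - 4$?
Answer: $- \frac{109751}{131} \approx -837.79$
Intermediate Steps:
$X{\left(U \right)} = -8$
$R{\left(M,K \right)} = \frac{3 + M}{K + M}$
$m{\left(E,J \right)} = 0$ ($m{\left(E,J \right)} = - E + E = 0$)
$\left(m{\left(R{\left(X{\left(4 \right)},0 \right)},88 \right)} - 838\right) + \frac{1}{-262} \left(-54\right) = \left(0 - 838\right) + \frac{1}{-262} \left(-54\right) = -838 - - \frac{27}{131} = -838 + \frac{27}{131} = - \frac{109751}{131}$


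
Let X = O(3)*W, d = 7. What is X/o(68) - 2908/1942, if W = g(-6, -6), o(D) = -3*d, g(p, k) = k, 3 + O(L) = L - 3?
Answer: -16004/6797 ≈ -2.3546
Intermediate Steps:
O(L) = -6 + L (O(L) = -3 + (L - 3) = -3 + (-3 + L) = -6 + L)
o(D) = -21 (o(D) = -3*7 = -21)
W = -6
X = 18 (X = (-6 + 3)*(-6) = -3*(-6) = 18)
X/o(68) - 2908/1942 = 18/(-21) - 2908/1942 = 18*(-1/21) - 2908*1/1942 = -6/7 - 1454/971 = -16004/6797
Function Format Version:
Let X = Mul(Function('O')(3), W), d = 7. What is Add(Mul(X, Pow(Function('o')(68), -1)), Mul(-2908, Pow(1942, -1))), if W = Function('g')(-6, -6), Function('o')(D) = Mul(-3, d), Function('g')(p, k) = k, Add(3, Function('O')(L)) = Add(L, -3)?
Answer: Rational(-16004, 6797) ≈ -2.3546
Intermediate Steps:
Function('O')(L) = Add(-6, L) (Function('O')(L) = Add(-3, Add(L, -3)) = Add(-3, Add(-3, L)) = Add(-6, L))
Function('o')(D) = -21 (Function('o')(D) = Mul(-3, 7) = -21)
W = -6
X = 18 (X = Mul(Add(-6, 3), -6) = Mul(-3, -6) = 18)
Add(Mul(X, Pow(Function('o')(68), -1)), Mul(-2908, Pow(1942, -1))) = Add(Mul(18, Pow(-21, -1)), Mul(-2908, Pow(1942, -1))) = Add(Mul(18, Rational(-1, 21)), Mul(-2908, Rational(1, 1942))) = Add(Rational(-6, 7), Rational(-1454, 971)) = Rational(-16004, 6797)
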